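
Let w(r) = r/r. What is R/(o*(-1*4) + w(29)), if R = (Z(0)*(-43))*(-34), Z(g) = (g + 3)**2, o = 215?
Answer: -13158/859 ≈ -15.318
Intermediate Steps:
w(r) = 1
Z(g) = (3 + g)**2
R = 13158 (R = ((3 + 0)**2*(-43))*(-34) = (3**2*(-43))*(-34) = (9*(-43))*(-34) = -387*(-34) = 13158)
R/(o*(-1*4) + w(29)) = 13158/(215*(-1*4) + 1) = 13158/(215*(-4) + 1) = 13158/(-860 + 1) = 13158/(-859) = 13158*(-1/859) = -13158/859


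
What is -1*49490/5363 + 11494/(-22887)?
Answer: -1194319952/122742981 ≈ -9.7303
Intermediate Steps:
-1*49490/5363 + 11494/(-22887) = -49490*1/5363 + 11494*(-1/22887) = -49490/5363 - 11494/22887 = -1194319952/122742981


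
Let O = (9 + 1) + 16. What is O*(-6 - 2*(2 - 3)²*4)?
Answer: -364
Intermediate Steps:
O = 26 (O = 10 + 16 = 26)
O*(-6 - 2*(2 - 3)²*4) = 26*(-6 - 2*(2 - 3)²*4) = 26*(-6 - 2*(-1)²*4) = 26*(-6 - 2*1*4) = 26*(-6 - 2*4) = 26*(-6 - 1*8) = 26*(-6 - 8) = 26*(-14) = -364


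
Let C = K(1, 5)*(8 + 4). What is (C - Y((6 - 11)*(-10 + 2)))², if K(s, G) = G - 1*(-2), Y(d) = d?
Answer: 1936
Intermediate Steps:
K(s, G) = 2 + G (K(s, G) = G + 2 = 2 + G)
C = 84 (C = (2 + 5)*(8 + 4) = 7*12 = 84)
(C - Y((6 - 11)*(-10 + 2)))² = (84 - (6 - 11)*(-10 + 2))² = (84 - (-5)*(-8))² = (84 - 1*40)² = (84 - 40)² = 44² = 1936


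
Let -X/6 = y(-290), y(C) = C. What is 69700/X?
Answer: 3485/87 ≈ 40.057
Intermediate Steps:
X = 1740 (X = -6*(-290) = 1740)
69700/X = 69700/1740 = 69700*(1/1740) = 3485/87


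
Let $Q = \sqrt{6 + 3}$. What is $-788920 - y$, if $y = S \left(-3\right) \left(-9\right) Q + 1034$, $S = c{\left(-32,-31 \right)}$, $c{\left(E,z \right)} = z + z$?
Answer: $-784932$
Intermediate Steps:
$c{\left(E,z \right)} = 2 z$
$S = -62$ ($S = 2 \left(-31\right) = -62$)
$Q = 3$ ($Q = \sqrt{9} = 3$)
$y = -3988$ ($y = - 62 \left(-3\right) \left(-9\right) 3 + 1034 = - 62 \cdot 27 \cdot 3 + 1034 = \left(-62\right) 81 + 1034 = -5022 + 1034 = -3988$)
$-788920 - y = -788920 - -3988 = -788920 + 3988 = -784932$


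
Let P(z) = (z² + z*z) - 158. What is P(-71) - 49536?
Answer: -39612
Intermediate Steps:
P(z) = -158 + 2*z² (P(z) = (z² + z²) - 158 = 2*z² - 158 = -158 + 2*z²)
P(-71) - 49536 = (-158 + 2*(-71)²) - 49536 = (-158 + 2*5041) - 49536 = (-158 + 10082) - 49536 = 9924 - 49536 = -39612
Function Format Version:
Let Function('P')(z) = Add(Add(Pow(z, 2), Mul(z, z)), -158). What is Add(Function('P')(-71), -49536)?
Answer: -39612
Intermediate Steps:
Function('P')(z) = Add(-158, Mul(2, Pow(z, 2))) (Function('P')(z) = Add(Add(Pow(z, 2), Pow(z, 2)), -158) = Add(Mul(2, Pow(z, 2)), -158) = Add(-158, Mul(2, Pow(z, 2))))
Add(Function('P')(-71), -49536) = Add(Add(-158, Mul(2, Pow(-71, 2))), -49536) = Add(Add(-158, Mul(2, 5041)), -49536) = Add(Add(-158, 10082), -49536) = Add(9924, -49536) = -39612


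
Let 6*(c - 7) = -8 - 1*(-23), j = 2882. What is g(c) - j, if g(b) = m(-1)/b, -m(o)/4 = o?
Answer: -54750/19 ≈ -2881.6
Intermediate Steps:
m(o) = -4*o
c = 19/2 (c = 7 + (-8 - 1*(-23))/6 = 7 + (-8 + 23)/6 = 7 + (⅙)*15 = 7 + 5/2 = 19/2 ≈ 9.5000)
g(b) = 4/b (g(b) = (-4*(-1))/b = 4/b)
g(c) - j = 4/(19/2) - 1*2882 = 4*(2/19) - 2882 = 8/19 - 2882 = -54750/19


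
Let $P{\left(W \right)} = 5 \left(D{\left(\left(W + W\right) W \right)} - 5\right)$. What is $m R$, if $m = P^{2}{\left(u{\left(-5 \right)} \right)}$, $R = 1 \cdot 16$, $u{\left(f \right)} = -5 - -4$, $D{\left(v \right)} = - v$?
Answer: $19600$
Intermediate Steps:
$u{\left(f \right)} = -1$ ($u{\left(f \right)} = -5 + 4 = -1$)
$P{\left(W \right)} = -25 - 10 W^{2}$ ($P{\left(W \right)} = 5 \left(- \left(W + W\right) W - 5\right) = 5 \left(- 2 W W - 5\right) = 5 \left(- 2 W^{2} - 5\right) = 5 \left(-5 - 2 W^{2}\right) = -25 - 10 W^{2}$)
$R = 16$
$m = 1225$ ($m = \left(-25 - 10 \left(-1\right)^{2}\right)^{2} = \left(-25 - 10\right)^{2} = \left(-35\right)^{2} = 1225$)
$m R = 1225 \cdot 16 = 19600$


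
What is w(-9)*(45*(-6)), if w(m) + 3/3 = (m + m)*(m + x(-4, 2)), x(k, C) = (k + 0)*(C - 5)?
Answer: 14850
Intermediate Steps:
x(k, C) = k*(-5 + C)
w(m) = -1 + 2*m*(12 + m) (w(m) = -1 + (m + m)*(m - 4*(-5 + 2)) = -1 + (2*m)*(m - 4*(-3)) = -1 + (2*m)*(m + 12) = -1 + (2*m)*(12 + m) = -1 + 2*m*(12 + m))
w(-9)*(45*(-6)) = (-1 + 2*(-9)² + 24*(-9))*(45*(-6)) = (-1 + 2*81 - 216)*(-270) = (-1 + 162 - 216)*(-270) = -55*(-270) = 14850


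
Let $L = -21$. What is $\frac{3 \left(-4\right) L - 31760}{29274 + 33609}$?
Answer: $- \frac{31508}{62883} \approx -0.50106$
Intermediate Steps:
$\frac{3 \left(-4\right) L - 31760}{29274 + 33609} = \frac{3 \left(-4\right) \left(-21\right) - 31760}{29274 + 33609} = \frac{\left(-12\right) \left(-21\right) - 31760}{62883} = \left(252 - 31760\right) \frac{1}{62883} = \left(-31508\right) \frac{1}{62883} = - \frac{31508}{62883}$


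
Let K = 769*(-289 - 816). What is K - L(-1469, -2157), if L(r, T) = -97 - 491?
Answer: -849157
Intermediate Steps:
K = -849745 (K = 769*(-1105) = -849745)
L(r, T) = -588
K - L(-1469, -2157) = -849745 - 1*(-588) = -849745 + 588 = -849157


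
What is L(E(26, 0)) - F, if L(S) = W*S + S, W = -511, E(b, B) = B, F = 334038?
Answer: -334038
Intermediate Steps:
L(S) = -510*S (L(S) = -511*S + S = -510*S)
L(E(26, 0)) - F = -510*0 - 1*334038 = 0 - 334038 = -334038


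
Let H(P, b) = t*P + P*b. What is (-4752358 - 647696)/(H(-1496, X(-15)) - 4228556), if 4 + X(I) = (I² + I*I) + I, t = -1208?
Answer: 2700027/1533082 ≈ 1.7612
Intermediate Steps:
X(I) = -4 + I + 2*I² (X(I) = -4 + ((I² + I*I) + I) = -4 + ((I² + I²) + I) = -4 + (2*I² + I) = -4 + (I + 2*I²) = -4 + I + 2*I²)
H(P, b) = -1208*P + P*b
(-4752358 - 647696)/(H(-1496, X(-15)) - 4228556) = (-4752358 - 647696)/(-1496*(-1208 + (-4 - 15 + 2*(-15)²)) - 4228556) = -5400054/(-1496*(-1208 + (-4 - 15 + 2*225)) - 4228556) = -5400054/(-1496*(-1208 + (-4 - 15 + 450)) - 4228556) = -5400054/(-1496*(-1208 + 431) - 4228556) = -5400054/(-1496*(-777) - 4228556) = -5400054/(1162392 - 4228556) = -5400054/(-3066164) = -5400054*(-1/3066164) = 2700027/1533082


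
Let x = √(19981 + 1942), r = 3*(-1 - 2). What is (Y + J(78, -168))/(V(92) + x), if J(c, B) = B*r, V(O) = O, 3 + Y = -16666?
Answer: 1394444/13459 - 15157*√21923/13459 ≈ -63.137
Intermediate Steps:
Y = -16669 (Y = -3 - 16666 = -16669)
r = -9 (r = 3*(-3) = -9)
J(c, B) = -9*B (J(c, B) = B*(-9) = -9*B)
x = √21923 ≈ 148.06
(Y + J(78, -168))/(V(92) + x) = (-16669 - 9*(-168))/(92 + √21923) = (-16669 + 1512)/(92 + √21923) = -15157/(92 + √21923)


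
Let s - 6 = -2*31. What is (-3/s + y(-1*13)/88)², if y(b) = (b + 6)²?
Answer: 2209/5929 ≈ 0.37258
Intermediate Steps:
y(b) = (6 + b)²
s = -56 (s = 6 - 2*31 = 6 - 62 = -56)
(-3/s + y(-1*13)/88)² = (-3/(-56) + (6 - 1*13)²/88)² = (-3*(-1/56) + (6 - 13)²*(1/88))² = (3/56 + (-7)²*(1/88))² = (3/56 + 49*(1/88))² = (3/56 + 49/88)² = (47/77)² = 2209/5929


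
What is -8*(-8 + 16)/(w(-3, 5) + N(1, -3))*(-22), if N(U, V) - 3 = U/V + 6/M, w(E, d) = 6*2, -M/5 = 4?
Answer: 42240/431 ≈ 98.005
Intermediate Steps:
M = -20 (M = -5*4 = -20)
w(E, d) = 12
N(U, V) = 27/10 + U/V (N(U, V) = 3 + (U/V + 6/(-20)) = 3 + (U/V + 6*(-1/20)) = 3 + (U/V - 3/10) = 3 + (-3/10 + U/V) = 27/10 + U/V)
-8*(-8 + 16)/(w(-3, 5) + N(1, -3))*(-22) = -8*(-8 + 16)/(12 + (27/10 + 1/(-3)))*(-22) = -64/(12 + (27/10 + 1*(-⅓)))*(-22) = -64/(12 + (27/10 - ⅓))*(-22) = -64/(12 + 71/30)*(-22) = -64/431/30*(-22) = -64*30/431*(-22) = -8*240/431*(-22) = -1920/431*(-22) = 42240/431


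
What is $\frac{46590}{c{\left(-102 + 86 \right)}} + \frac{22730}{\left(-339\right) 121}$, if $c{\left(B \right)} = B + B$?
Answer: $- \frac{955901285}{656304} \approx -1456.5$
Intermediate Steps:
$c{\left(B \right)} = 2 B$
$\frac{46590}{c{\left(-102 + 86 \right)}} + \frac{22730}{\left(-339\right) 121} = \frac{46590}{2 \left(-102 + 86\right)} + \frac{22730}{\left(-339\right) 121} = \frac{46590}{2 \left(-16\right)} + \frac{22730}{-41019} = \frac{46590}{-32} + 22730 \left(- \frac{1}{41019}\right) = 46590 \left(- \frac{1}{32}\right) - \frac{22730}{41019} = - \frac{23295}{16} - \frac{22730}{41019} = - \frac{955901285}{656304}$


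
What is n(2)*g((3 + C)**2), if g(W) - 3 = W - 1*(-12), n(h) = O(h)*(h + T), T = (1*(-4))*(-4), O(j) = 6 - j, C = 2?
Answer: 2880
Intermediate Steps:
T = 16 (T = -4*(-4) = 16)
n(h) = (6 - h)*(16 + h) (n(h) = (6 - h)*(h + 16) = (6 - h)*(16 + h))
g(W) = 15 + W (g(W) = 3 + (W - 1*(-12)) = 3 + (W + 12) = 3 + (12 + W) = 15 + W)
n(2)*g((3 + C)**2) = (-(-6 + 2)*(16 + 2))*(15 + (3 + 2)**2) = (-1*(-4)*18)*(15 + 5**2) = 72*(15 + 25) = 72*40 = 2880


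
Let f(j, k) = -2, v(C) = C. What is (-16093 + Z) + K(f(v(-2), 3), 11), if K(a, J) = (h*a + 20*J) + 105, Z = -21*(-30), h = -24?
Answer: -15090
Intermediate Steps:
Z = 630
K(a, J) = 105 - 24*a + 20*J (K(a, J) = (-24*a + 20*J) + 105 = 105 - 24*a + 20*J)
(-16093 + Z) + K(f(v(-2), 3), 11) = (-16093 + 630) + (105 - 24*(-2) + 20*11) = -15463 + (105 + 48 + 220) = -15463 + 373 = -15090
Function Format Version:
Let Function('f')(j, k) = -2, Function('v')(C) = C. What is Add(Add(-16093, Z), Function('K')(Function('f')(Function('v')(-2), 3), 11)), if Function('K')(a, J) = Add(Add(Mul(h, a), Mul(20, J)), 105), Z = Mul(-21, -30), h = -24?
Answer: -15090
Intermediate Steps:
Z = 630
Function('K')(a, J) = Add(105, Mul(-24, a), Mul(20, J)) (Function('K')(a, J) = Add(Add(Mul(-24, a), Mul(20, J)), 105) = Add(105, Mul(-24, a), Mul(20, J)))
Add(Add(-16093, Z), Function('K')(Function('f')(Function('v')(-2), 3), 11)) = Add(Add(-16093, 630), Add(105, Mul(-24, -2), Mul(20, 11))) = Add(-15463, Add(105, 48, 220)) = Add(-15463, 373) = -15090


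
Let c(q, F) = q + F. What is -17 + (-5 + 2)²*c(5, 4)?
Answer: 64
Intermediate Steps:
c(q, F) = F + q
-17 + (-5 + 2)²*c(5, 4) = -17 + (-5 + 2)²*(4 + 5) = -17 + (-3)²*9 = -17 + 9*9 = -17 + 81 = 64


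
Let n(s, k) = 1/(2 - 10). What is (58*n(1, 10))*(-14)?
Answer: 203/2 ≈ 101.50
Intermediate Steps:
n(s, k) = -⅛ (n(s, k) = 1/(-8) = -⅛)
(58*n(1, 10))*(-14) = (58*(-⅛))*(-14) = -29/4*(-14) = 203/2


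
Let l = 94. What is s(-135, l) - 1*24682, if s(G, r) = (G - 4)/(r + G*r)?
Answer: -310894333/12596 ≈ -24682.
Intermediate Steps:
s(G, r) = (-4 + G)/(r + G*r)
s(-135, l) - 1*24682 = (-4 - 135)/(94*(1 - 135)) - 1*24682 = (1/94)*(-139)/(-134) - 24682 = (1/94)*(-1/134)*(-139) - 24682 = 139/12596 - 24682 = -310894333/12596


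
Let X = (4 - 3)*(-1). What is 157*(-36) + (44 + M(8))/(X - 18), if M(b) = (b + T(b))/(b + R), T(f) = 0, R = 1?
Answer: -966896/171 ≈ -5654.4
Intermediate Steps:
X = -1 (X = 1*(-1) = -1)
M(b) = b/(1 + b) (M(b) = (b + 0)/(b + 1) = b/(1 + b))
157*(-36) + (44 + M(8))/(X - 18) = 157*(-36) + (44 + 8/(1 + 8))/(-1 - 18) = -5652 + (44 + 8/9)/(-19) = -5652 + (44 + 8*(⅑))*(-1/19) = -5652 + (44 + 8/9)*(-1/19) = -5652 + (404/9)*(-1/19) = -5652 - 404/171 = -966896/171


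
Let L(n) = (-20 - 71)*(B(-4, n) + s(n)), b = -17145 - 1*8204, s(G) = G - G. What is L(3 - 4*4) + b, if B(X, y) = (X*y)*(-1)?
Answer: -20617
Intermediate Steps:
s(G) = 0
B(X, y) = -X*y
b = -25349 (b = -17145 - 8204 = -25349)
L(n) = -364*n (L(n) = (-20 - 71)*(-1*(-4)*n + 0) = -91*(4*n + 0) = -364*n)
L(3 - 4*4) + b = -364*(3 - 4*4) - 25349 = -364*(3 - 16) - 25349 = -364*(-13) - 25349 = 4732 - 25349 = -20617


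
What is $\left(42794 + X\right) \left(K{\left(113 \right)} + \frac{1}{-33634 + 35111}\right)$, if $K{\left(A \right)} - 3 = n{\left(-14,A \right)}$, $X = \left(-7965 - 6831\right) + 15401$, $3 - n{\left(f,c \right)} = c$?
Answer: $- \frac{6858691162}{1477} \approx -4.6437 \cdot 10^{6}$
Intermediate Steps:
$n{\left(f,c \right)} = 3 - c$
$X = 605$ ($X = -14796 + 15401 = 605$)
$K{\left(A \right)} = 6 - A$ ($K{\left(A \right)} = 3 - \left(-3 + A\right) = 6 - A$)
$\left(42794 + X\right) \left(K{\left(113 \right)} + \frac{1}{-33634 + 35111}\right) = \left(42794 + 605\right) \left(\left(6 - 113\right) + \frac{1}{-33634 + 35111}\right) = 43399 \left(\left(6 - 113\right) + \frac{1}{1477}\right) = 43399 \left(-107 + \frac{1}{1477}\right) = 43399 \left(- \frac{158038}{1477}\right) = - \frac{6858691162}{1477}$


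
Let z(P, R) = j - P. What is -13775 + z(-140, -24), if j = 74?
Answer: -13561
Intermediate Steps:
z(P, R) = 74 - P
-13775 + z(-140, -24) = -13775 + (74 - 1*(-140)) = -13775 + (74 + 140) = -13775 + 214 = -13561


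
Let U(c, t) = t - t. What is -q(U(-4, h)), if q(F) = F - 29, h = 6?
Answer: 29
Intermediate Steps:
U(c, t) = 0
q(F) = -29 + F
-q(U(-4, h)) = -(-29 + 0) = -1*(-29) = 29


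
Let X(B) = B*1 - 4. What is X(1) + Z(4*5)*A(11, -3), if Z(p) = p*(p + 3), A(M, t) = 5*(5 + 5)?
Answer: 22997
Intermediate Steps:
A(M, t) = 50 (A(M, t) = 5*10 = 50)
Z(p) = p*(3 + p)
X(B) = -4 + B (X(B) = B - 4 = -4 + B)
X(1) + Z(4*5)*A(11, -3) = (-4 + 1) + ((4*5)*(3 + 4*5))*50 = -3 + (20*(3 + 20))*50 = -3 + (20*23)*50 = -3 + 460*50 = -3 + 23000 = 22997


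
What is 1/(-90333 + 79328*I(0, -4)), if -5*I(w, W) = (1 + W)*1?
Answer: -5/213681 ≈ -2.3399e-5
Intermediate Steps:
I(w, W) = -⅕ - W/5 (I(w, W) = -(1 + W)/5 = -⅕ - W/5)
1/(-90333 + 79328*I(0, -4)) = 1/(-90333 + 79328*(-⅕ - ⅕*(-4))) = 1/(-90333 + 79328*(-⅕ + ⅘)) = 1/(-90333 + 79328*(⅗)) = 1/(-90333 + 237984/5) = 1/(-213681/5) = -5/213681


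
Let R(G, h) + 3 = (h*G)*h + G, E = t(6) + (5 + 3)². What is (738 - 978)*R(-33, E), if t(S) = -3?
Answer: 29478960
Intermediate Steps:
E = 61 (E = -3 + (5 + 3)² = -3 + 8² = -3 + 64 = 61)
R(G, h) = -3 + G + G*h² (R(G, h) = -3 + ((h*G)*h + G) = -3 + ((G*h)*h + G) = -3 + (G*h² + G) = -3 + (G + G*h²) = -3 + G + G*h²)
(738 - 978)*R(-33, E) = (738 - 978)*(-3 - 33 - 33*61²) = -240*(-3 - 33 - 33*3721) = -240*(-3 - 33 - 122793) = -240*(-122829) = 29478960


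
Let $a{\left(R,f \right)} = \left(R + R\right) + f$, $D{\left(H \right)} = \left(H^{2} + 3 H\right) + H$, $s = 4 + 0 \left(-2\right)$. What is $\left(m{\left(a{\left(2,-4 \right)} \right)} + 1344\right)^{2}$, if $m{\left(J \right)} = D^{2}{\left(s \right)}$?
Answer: $5607424$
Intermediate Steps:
$s = 4$ ($s = 4 + 0 = 4$)
$D{\left(H \right)} = H^{2} + 4 H$
$a{\left(R,f \right)} = f + 2 R$ ($a{\left(R,f \right)} = 2 R + f = f + 2 R$)
$m{\left(J \right)} = 1024$ ($m{\left(J \right)} = \left(4 \left(4 + 4\right)\right)^{2} = \left(4 \cdot 8\right)^{2} = 32^{2} = 1024$)
$\left(m{\left(a{\left(2,-4 \right)} \right)} + 1344\right)^{2} = \left(1024 + 1344\right)^{2} = 2368^{2} = 5607424$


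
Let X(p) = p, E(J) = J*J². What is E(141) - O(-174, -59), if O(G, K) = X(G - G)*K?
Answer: 2803221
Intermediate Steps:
E(J) = J³
O(G, K) = 0 (O(G, K) = (G - G)*K = 0*K = 0)
E(141) - O(-174, -59) = 141³ - 1*0 = 2803221 + 0 = 2803221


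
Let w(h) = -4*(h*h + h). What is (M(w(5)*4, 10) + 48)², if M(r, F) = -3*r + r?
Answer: 1016064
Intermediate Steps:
w(h) = -4*h - 4*h² (w(h) = -4*(h² + h) = -4*(h + h²) = -4*h - 4*h²)
M(r, F) = -2*r
(M(w(5)*4, 10) + 48)² = (-2*(-4*5*(1 + 5))*4 + 48)² = (-2*(-4*5*6)*4 + 48)² = (-(-240)*4 + 48)² = (-2*(-480) + 48)² = (960 + 48)² = 1008² = 1016064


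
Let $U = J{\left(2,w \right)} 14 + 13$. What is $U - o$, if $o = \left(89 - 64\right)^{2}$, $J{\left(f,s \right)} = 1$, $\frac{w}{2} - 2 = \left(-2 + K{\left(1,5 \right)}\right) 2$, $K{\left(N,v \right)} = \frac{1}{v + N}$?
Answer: $-598$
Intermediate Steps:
$K{\left(N,v \right)} = \frac{1}{N + v}$
$w = - \frac{10}{3}$ ($w = 4 + 2 \left(-2 + \frac{1}{1 + 5}\right) 2 = 4 + 2 \left(-2 + \frac{1}{6}\right) 2 = 4 + 2 \left(\left(- \frac{11}{6}\right) 2\right) = 4 + 2 \left(- \frac{11}{3}\right) = 4 - \frac{22}{3} = - \frac{10}{3} \approx -3.3333$)
$U = 27$ ($U = 1 \cdot 14 + 13 = 14 + 13 = 27$)
$o = 625$ ($o = 25^{2} = 625$)
$U - o = 27 - 625 = -598$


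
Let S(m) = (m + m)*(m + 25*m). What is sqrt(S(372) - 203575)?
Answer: sqrt(6992393) ≈ 2644.3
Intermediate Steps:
S(m) = 52*m**2 (S(m) = (2*m)*(26*m) = 52*m**2)
sqrt(S(372) - 203575) = sqrt(52*372**2 - 203575) = sqrt(52*138384 - 203575) = sqrt(7195968 - 203575) = sqrt(6992393)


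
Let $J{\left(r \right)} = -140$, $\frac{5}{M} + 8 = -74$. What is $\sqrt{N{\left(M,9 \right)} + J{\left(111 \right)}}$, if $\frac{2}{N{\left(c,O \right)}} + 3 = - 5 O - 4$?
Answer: $\frac{i \sqrt{94666}}{26} \approx 11.834 i$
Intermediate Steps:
$M = - \frac{5}{82}$ ($M = \frac{5}{-8 - 74} = \frac{5}{-82} = 5 \left(- \frac{1}{82}\right) = - \frac{5}{82} \approx -0.060976$)
$N{\left(c,O \right)} = \frac{2}{-7 - 5 O}$ ($N{\left(c,O \right)} = \frac{2}{-3 - \left(4 + 5 O\right)} = \frac{2}{-7 - 5 O}$)
$\sqrt{N{\left(M,9 \right)} + J{\left(111 \right)}} = \sqrt{- \frac{2}{7 + 5 \cdot 9} - 140} = \sqrt{- \frac{2}{7 + 45} - 140} = \sqrt{- \frac{2}{52} - 140} = \sqrt{\left(-2\right) \frac{1}{52} - 140} = \sqrt{- \frac{1}{26} - 140} = \sqrt{- \frac{3641}{26}} = \frac{i \sqrt{94666}}{26}$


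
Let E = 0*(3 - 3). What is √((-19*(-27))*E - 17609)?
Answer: I*√17609 ≈ 132.7*I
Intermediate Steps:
E = 0 (E = 0*0 = 0)
√((-19*(-27))*E - 17609) = √(-19*(-27)*0 - 17609) = √(513*0 - 17609) = √(0 - 17609) = √(-17609) = I*√17609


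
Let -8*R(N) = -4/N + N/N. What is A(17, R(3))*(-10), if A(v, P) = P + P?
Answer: -⅚ ≈ -0.83333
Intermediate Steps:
R(N) = -⅛ + 1/(2*N) (R(N) = -(-4/N + N/N)/8 = -(-4/N + 1)/8 = -(1 - 4/N)/8 = -⅛ + 1/(2*N))
A(v, P) = 2*P
A(17, R(3))*(-10) = (2*((⅛)*(4 - 1*3)/3))*(-10) = (2*((⅛)*(⅓)*(4 - 3)))*(-10) = (2*((⅛)*(⅓)*1))*(-10) = (2*(1/24))*(-10) = (1/12)*(-10) = -⅚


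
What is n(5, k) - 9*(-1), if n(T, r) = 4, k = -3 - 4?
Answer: 13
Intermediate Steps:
k = -7
n(5, k) - 9*(-1) = 4 - 9*(-1) = 4 + 9 = 13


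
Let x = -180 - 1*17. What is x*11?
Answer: -2167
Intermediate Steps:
x = -197 (x = -180 - 17 = -197)
x*11 = -197*11 = -2167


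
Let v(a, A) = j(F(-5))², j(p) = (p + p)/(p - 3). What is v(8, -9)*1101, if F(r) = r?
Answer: 27525/16 ≈ 1720.3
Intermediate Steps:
j(p) = 2*p/(-3 + p) (j(p) = (2*p)/(-3 + p) = 2*p/(-3 + p))
v(a, A) = 25/16 (v(a, A) = (2*(-5)/(-3 - 5))² = (2*(-5)/(-8))² = (2*(-5)*(-⅛))² = (5/4)² = 25/16)
v(8, -9)*1101 = (25/16)*1101 = 27525/16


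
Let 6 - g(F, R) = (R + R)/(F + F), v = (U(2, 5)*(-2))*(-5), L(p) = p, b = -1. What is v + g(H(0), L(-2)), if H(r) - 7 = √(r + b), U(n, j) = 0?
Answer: 157/25 - I/25 ≈ 6.28 - 0.04*I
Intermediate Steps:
H(r) = 7 + √(-1 + r) (H(r) = 7 + √(r - 1) = 7 + √(-1 + r))
v = 0 (v = (0*(-2))*(-5) = 0*(-5) = 0)
g(F, R) = 6 - R/F (g(F, R) = 6 - (R + R)/(F + F) = 6 - 2*R/(2*F) = 6 - 2*R*1/(2*F) = 6 - R/F)
v + g(H(0), L(-2)) = 0 + (6 - 1*(-2)/(7 + √(-1 + 0))) = 0 + (6 - 1*(-2)/(7 + √(-1))) = 0 + (6 - 1*(-2)/(7 + I)) = 0 + (6 - 1*(-2)*(7 - I)/50) = 0 + (6 + (7/25 - I/25)) = 0 + (157/25 - I/25) = 157/25 - I/25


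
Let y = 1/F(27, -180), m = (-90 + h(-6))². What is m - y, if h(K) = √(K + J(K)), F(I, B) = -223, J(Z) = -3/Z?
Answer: 3610149/446 - 90*I*√22 ≈ 8094.5 - 422.14*I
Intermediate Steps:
h(K) = √(K - 3/K)
m = (-90 + I*√22/2)² (m = (-90 + √(-6 - 3/(-6)))² = (-90 + √(-6 - 3*(-⅙)))² = (-90 + √(-6 + ½))² = (-90 + √(-11/2))² = (-90 + I*√22/2)² ≈ 8094.5 - 422.14*I)
y = -1/223 (y = 1/(-223) = -1/223 ≈ -0.0044843)
m - y = (180 - I*√22)²/4 - 1*(-1/223) = (180 - I*√22)²/4 + 1/223 = 1/223 + (180 - I*√22)²/4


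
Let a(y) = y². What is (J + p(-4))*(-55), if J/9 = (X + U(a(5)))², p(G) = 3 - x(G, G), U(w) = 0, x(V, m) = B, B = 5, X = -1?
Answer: -385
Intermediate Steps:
x(V, m) = 5
p(G) = -2 (p(G) = 3 - 1*5 = 3 - 5 = -2)
J = 9 (J = 9*(-1 + 0)² = 9*(-1)² = 9*1 = 9)
(J + p(-4))*(-55) = (9 - 2)*(-55) = 7*(-55) = -385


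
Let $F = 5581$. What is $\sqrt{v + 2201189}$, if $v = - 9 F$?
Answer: $4 \sqrt{134435} \approx 1466.6$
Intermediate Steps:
$v = -50229$ ($v = \left(-9\right) 5581 = -50229$)
$\sqrt{v + 2201189} = \sqrt{-50229 + 2201189} = \sqrt{2150960} = 4 \sqrt{134435}$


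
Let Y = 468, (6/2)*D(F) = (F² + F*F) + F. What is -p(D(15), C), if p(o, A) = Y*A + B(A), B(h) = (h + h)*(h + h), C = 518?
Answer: -1315720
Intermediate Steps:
D(F) = F/3 + 2*F²/3 (D(F) = ((F² + F*F) + F)/3 = ((F² + F²) + F)/3 = (2*F² + F)/3 = (F + 2*F²)/3 = F/3 + 2*F²/3)
B(h) = 4*h² (B(h) = (2*h)*(2*h) = 4*h²)
p(o, A) = 4*A² + 468*A (p(o, A) = 468*A + 4*A² = 4*A² + 468*A)
-p(D(15), C) = -4*518*(117 + 518) = -4*518*635 = -1*1315720 = -1315720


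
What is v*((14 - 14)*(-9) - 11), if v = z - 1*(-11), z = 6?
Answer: -187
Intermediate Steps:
v = 17 (v = 6 - 1*(-11) = 6 + 11 = 17)
v*((14 - 14)*(-9) - 11) = 17*((14 - 14)*(-9) - 11) = 17*(0*(-9) - 11) = 17*(0 - 11) = 17*(-11) = -187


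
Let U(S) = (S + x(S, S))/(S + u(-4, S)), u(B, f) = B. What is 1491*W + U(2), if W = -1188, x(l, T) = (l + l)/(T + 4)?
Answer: -5313928/3 ≈ -1.7713e+6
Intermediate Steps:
x(l, T) = 2*l/(4 + T) (x(l, T) = (2*l)/(4 + T) = 2*l/(4 + T))
U(S) = (S + 2*S/(4 + S))/(-4 + S) (U(S) = (S + 2*S/(4 + S))/(S - 4) = (S + 2*S/(4 + S))/(-4 + S))
1491*W + U(2) = 1491*(-1188) + 2*(6 + 2)/(-16 + 2**2) = -1771308 + 2*8/(-16 + 4) = -1771308 + 2*8/(-12) = -1771308 + 2*(-1/12)*8 = -1771308 - 4/3 = -5313928/3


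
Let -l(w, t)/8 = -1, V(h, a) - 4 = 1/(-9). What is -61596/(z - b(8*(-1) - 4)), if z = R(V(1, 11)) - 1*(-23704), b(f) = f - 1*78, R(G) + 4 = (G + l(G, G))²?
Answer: -4989276/1938439 ≈ -2.5739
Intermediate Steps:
V(h, a) = 35/9 (V(h, a) = 4 + 1/(-9) = 4 - ⅑ = 35/9)
l(w, t) = 8 (l(w, t) = -8*(-1) = 8)
R(G) = -4 + (8 + G)² (R(G) = -4 + (G + 8)² = -4 + (8 + G)²)
b(f) = -78 + f (b(f) = f - 78 = -78 + f)
z = 1931149/81 (z = (-4 + (8 + 35/9)²) - 1*(-23704) = (-4 + (107/9)²) + 23704 = (-4 + 11449/81) + 23704 = 11125/81 + 23704 = 1931149/81 ≈ 23841.)
-61596/(z - b(8*(-1) - 4)) = -61596/(1931149/81 - (-78 + (8*(-1) - 4))) = -61596/(1931149/81 - (-78 + (-8 - 4))) = -61596/(1931149/81 - (-78 - 12)) = -61596/(1931149/81 - 1*(-90)) = -61596/(1931149/81 + 90) = -61596/1938439/81 = -61596*81/1938439 = -4989276/1938439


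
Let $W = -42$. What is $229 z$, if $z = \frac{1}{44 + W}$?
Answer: $\frac{229}{2} \approx 114.5$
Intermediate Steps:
$z = \frac{1}{2}$ ($z = \frac{1}{44 - 42} = \frac{1}{2} \approx 0.5$)
$229 z = 229 \cdot \frac{1}{2} = \frac{229}{2}$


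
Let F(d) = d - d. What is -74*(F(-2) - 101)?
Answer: 7474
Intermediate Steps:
F(d) = 0
-74*(F(-2) - 101) = -74*(0 - 101) = -74*(-101) = 7474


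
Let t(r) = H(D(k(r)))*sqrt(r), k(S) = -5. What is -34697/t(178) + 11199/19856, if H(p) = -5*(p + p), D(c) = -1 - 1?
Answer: 11199/19856 - 34697*sqrt(178)/3560 ≈ -129.47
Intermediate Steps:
D(c) = -2
H(p) = -10*p
t(r) = 20*sqrt(r) (t(r) = (-10*(-2))*sqrt(r) = 20*sqrt(r))
-34697/t(178) + 11199/19856 = -34697*sqrt(178)/3560 + 11199/19856 = 11199/19856 - 34697*sqrt(178)/3560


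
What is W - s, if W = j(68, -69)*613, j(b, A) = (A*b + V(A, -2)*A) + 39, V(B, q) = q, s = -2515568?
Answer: -252127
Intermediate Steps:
j(b, A) = 39 - 2*A + A*b (j(b, A) = (A*b - 2*A) + 39 = (-2*A + A*b) + 39 = 39 - 2*A + A*b)
W = -2767695 (W = (39 - 2*(-69) - 69*68)*613 = (39 + 138 - 4692)*613 = -4515*613 = -2767695)
W - s = -2767695 - 1*(-2515568) = -2767695 + 2515568 = -252127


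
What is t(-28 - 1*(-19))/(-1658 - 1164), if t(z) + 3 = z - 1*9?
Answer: 21/2822 ≈ 0.0074415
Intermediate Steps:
t(z) = -12 + z (t(z) = -3 + (z - 1*9) = -3 + (z - 9) = -3 + (-9 + z) = -12 + z)
t(-28 - 1*(-19))/(-1658 - 1164) = (-12 + (-28 - 1*(-19)))/(-1658 - 1164) = (-12 + (-28 + 19))/(-2822) = (-12 - 9)*(-1/2822) = -21*(-1/2822) = 21/2822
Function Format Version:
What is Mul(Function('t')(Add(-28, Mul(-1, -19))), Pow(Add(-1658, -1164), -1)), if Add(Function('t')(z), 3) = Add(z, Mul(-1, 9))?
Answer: Rational(21, 2822) ≈ 0.0074415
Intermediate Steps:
Function('t')(z) = Add(-12, z) (Function('t')(z) = Add(-3, Add(z, Mul(-1, 9))) = Add(-3, Add(z, -9)) = Add(-3, Add(-9, z)) = Add(-12, z))
Mul(Function('t')(Add(-28, Mul(-1, -19))), Pow(Add(-1658, -1164), -1)) = Mul(Add(-12, Add(-28, Mul(-1, -19))), Pow(Add(-1658, -1164), -1)) = Mul(Add(-12, Add(-28, 19)), Pow(-2822, -1)) = Mul(Add(-12, -9), Rational(-1, 2822)) = Mul(-21, Rational(-1, 2822)) = Rational(21, 2822)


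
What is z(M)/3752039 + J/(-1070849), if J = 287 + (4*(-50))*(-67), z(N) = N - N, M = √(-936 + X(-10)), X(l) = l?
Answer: -13687/1070849 ≈ -0.012781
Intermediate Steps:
M = I*√946 (M = √(-936 - 10) = √(-946) = I*√946 ≈ 30.757*I)
z(N) = 0
J = 13687 (J = 287 - 200*(-67) = 287 + 13400 = 13687)
z(M)/3752039 + J/(-1070849) = 0/3752039 + 13687/(-1070849) = 0*(1/3752039) + 13687*(-1/1070849) = 0 - 13687/1070849 = -13687/1070849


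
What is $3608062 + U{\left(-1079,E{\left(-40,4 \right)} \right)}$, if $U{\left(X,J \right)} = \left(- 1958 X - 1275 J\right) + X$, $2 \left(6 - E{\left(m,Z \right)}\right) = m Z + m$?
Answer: $5584515$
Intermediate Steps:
$E{\left(m,Z \right)} = 6 - \frac{m}{2} - \frac{Z m}{2}$ ($E{\left(m,Z \right)} = 6 - \frac{m Z + m}{2} = 6 - \frac{Z m + m}{2} = 6 - \frac{m + Z m}{2} = 6 - \left(\frac{m}{2} + \frac{Z m}{2}\right) = 6 - \frac{m}{2} - \frac{Z m}{2}$)
$U{\left(X,J \right)} = - 1957 X - 1275 J$
$3608062 + U{\left(-1079,E{\left(-40,4 \right)} \right)} = 3608062 - \left(-2111603 + 1275 \left(6 - -20 - 2 \left(-40\right)\right)\right) = 3608062 + \left(2111603 - 1275 \left(6 + 20 + 80\right)\right) = 3608062 + \left(2111603 - 135150\right) = 3608062 + 1976453 = 5584515$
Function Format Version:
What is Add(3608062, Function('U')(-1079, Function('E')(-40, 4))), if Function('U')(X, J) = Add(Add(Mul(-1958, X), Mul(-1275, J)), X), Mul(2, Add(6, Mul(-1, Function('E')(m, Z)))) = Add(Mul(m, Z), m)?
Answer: 5584515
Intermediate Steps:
Function('E')(m, Z) = Add(6, Mul(Rational(-1, 2), m), Mul(Rational(-1, 2), Z, m)) (Function('E')(m, Z) = Add(6, Mul(Rational(-1, 2), Add(Mul(m, Z), m))) = Add(6, Mul(Rational(-1, 2), Add(Mul(Z, m), m))) = Add(6, Mul(Rational(-1, 2), Add(m, Mul(Z, m)))) = Add(6, Add(Mul(Rational(-1, 2), m), Mul(Rational(-1, 2), Z, m))) = Add(6, Mul(Rational(-1, 2), m), Mul(Rational(-1, 2), Z, m)))
Function('U')(X, J) = Add(Mul(-1957, X), Mul(-1275, J))
Add(3608062, Function('U')(-1079, Function('E')(-40, 4))) = Add(3608062, Add(Mul(-1957, -1079), Mul(-1275, Add(6, Mul(Rational(-1, 2), -40), Mul(Rational(-1, 2), 4, -40))))) = Add(3608062, Add(2111603, Mul(-1275, Add(6, 20, 80)))) = Add(3608062, Add(2111603, Mul(-1275, 106))) = Add(3608062, Add(2111603, -135150)) = Add(3608062, 1976453) = 5584515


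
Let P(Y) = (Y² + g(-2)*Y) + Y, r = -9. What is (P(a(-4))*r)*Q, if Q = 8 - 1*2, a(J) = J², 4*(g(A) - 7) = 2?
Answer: -21168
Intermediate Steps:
g(A) = 15/2 (g(A) = 7 + (¼)*2 = 7 + ½ = 15/2)
P(Y) = Y² + 17*Y/2 (P(Y) = (Y² + 15*Y/2) + Y = Y² + 17*Y/2)
Q = 6 (Q = 8 - 2 = 6)
(P(a(-4))*r)*Q = (((½)*(-4)²*(17 + 2*(-4)²))*(-9))*6 = (((½)*16*(17 + 2*16))*(-9))*6 = (((½)*16*(17 + 32))*(-9))*6 = (((½)*16*49)*(-9))*6 = (392*(-9))*6 = -3528*6 = -21168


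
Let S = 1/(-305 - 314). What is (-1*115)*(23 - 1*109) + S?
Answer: 6121909/619 ≈ 9890.0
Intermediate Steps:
S = -1/619 (S = 1/(-619) = -1/619 ≈ -0.0016155)
(-1*115)*(23 - 1*109) + S = (-1*115)*(23 - 1*109) - 1/619 = -115*(23 - 109) - 1/619 = -115*(-86) - 1/619 = 9890 - 1/619 = 6121909/619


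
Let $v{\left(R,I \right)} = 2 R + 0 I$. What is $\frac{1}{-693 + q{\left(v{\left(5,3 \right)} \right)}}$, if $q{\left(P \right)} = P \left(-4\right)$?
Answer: $- \frac{1}{733} \approx -0.0013643$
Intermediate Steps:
$v{\left(R,I \right)} = 2 R$ ($v{\left(R,I \right)} = 2 R + 0 = 2 R$)
$q{\left(P \right)} = - 4 P$
$\frac{1}{-693 + q{\left(v{\left(5,3 \right)} \right)}} = \frac{1}{-693 - 4 \cdot 2 \cdot 5} = \frac{1}{-693 - 40} = \frac{1}{-733} = - \frac{1}{733}$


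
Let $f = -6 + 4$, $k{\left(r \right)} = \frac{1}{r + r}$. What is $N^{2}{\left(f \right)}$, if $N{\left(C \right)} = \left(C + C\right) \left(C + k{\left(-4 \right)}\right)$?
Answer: $\frac{289}{4} \approx 72.25$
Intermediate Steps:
$k{\left(r \right)} = \frac{1}{2 r}$
$f = -2$
$N{\left(C \right)} = 2 C \left(- \frac{1}{8} + C\right)$ ($N{\left(C \right)} = \left(C + C\right) \left(C + \frac{1}{2 \left(-4\right)}\right) = 2 C \left(C + \frac{1}{2} \left(- \frac{1}{4}\right)\right) = 2 C \left(C - \frac{1}{8}\right) = 2 C \left(- \frac{1}{8} + C\right)$)
$N^{2}{\left(f \right)} = \left(\frac{1}{4} \left(-2\right) \left(-1 + 8 \left(-2\right)\right)\right)^{2} = \left(\frac{1}{4} \left(-2\right) \left(-1 - 16\right)\right)^{2} = \left(\frac{1}{4} \left(-2\right) \left(-17\right)\right)^{2} = \left(\frac{17}{2}\right)^{2} = \frac{289}{4}$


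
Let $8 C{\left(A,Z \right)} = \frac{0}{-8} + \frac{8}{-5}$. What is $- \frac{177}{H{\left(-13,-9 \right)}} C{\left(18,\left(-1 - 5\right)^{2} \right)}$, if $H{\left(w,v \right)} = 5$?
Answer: $\frac{177}{25} \approx 7.08$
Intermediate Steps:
$C{\left(A,Z \right)} = - \frac{1}{5}$ ($C{\left(A,Z \right)} = \frac{\frac{0}{-8} + \frac{8}{-5}}{8} = \frac{0 \left(- \frac{1}{8}\right) + 8 \left(- \frac{1}{5}\right)}{8} = \frac{0 - \frac{8}{5}}{8} = \frac{1}{8} \left(- \frac{8}{5}\right) = - \frac{1}{5}$)
$- \frac{177}{H{\left(-13,-9 \right)}} C{\left(18,\left(-1 - 5\right)^{2} \right)} = - \frac{177}{5} \left(- \frac{1}{5}\right) = \left(-177\right) \frac{1}{5} \left(- \frac{1}{5}\right) = \left(- \frac{177}{5}\right) \left(- \frac{1}{5}\right) = \frac{177}{25}$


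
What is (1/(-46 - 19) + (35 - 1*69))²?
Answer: 4888521/4225 ≈ 1157.0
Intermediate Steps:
(1/(-46 - 19) + (35 - 1*69))² = (1/(-65) + (35 - 69))² = (-1/65 - 34)² = (-2211/65)² = 4888521/4225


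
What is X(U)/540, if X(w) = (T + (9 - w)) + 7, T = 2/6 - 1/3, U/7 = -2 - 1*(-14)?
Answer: -17/135 ≈ -0.12593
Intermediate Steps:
U = 84 (U = 7*(-2 - 1*(-14)) = 7*(-2 + 14) = 7*12 = 84)
T = 0 (T = 2*(⅙) - 1*⅓ = ⅓ - ⅓ = 0)
X(w) = 16 - w (X(w) = (0 + (9 - w)) + 7 = (9 - w) + 7 = 16 - w)
X(U)/540 = (16 - 1*84)/540 = (16 - 84)*(1/540) = -68*1/540 = -17/135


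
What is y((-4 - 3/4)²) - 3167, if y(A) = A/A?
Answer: -3166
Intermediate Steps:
y(A) = 1
y((-4 - 3/4)²) - 3167 = 1 - 3167 = -3166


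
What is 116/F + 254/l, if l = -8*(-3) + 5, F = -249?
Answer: 59882/7221 ≈ 8.2928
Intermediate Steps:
l = 29 (l = 24 + 5 = 29)
116/F + 254/l = 116/(-249) + 254/29 = 116*(-1/249) + 254*(1/29) = -116/249 + 254/29 = 59882/7221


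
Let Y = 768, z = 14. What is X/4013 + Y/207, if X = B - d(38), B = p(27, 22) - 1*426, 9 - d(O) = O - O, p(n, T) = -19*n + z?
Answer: 962882/276897 ≈ 3.4774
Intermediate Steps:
p(n, T) = 14 - 19*n (p(n, T) = -19*n + 14 = 14 - 19*n)
d(O) = 9 (d(O) = 9 - (O - O) = 9 - 1*0 = 9 + 0 = 9)
B = -925 (B = (14 - 19*27) - 1*426 = (14 - 513) - 426 = -499 - 426 = -925)
X = -934 (X = -925 - 1*9 = -925 - 9 = -934)
X/4013 + Y/207 = -934/4013 + 768/207 = -934*1/4013 + 768*(1/207) = -934/4013 + 256/69 = 962882/276897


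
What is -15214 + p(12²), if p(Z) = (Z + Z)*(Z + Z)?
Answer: 67730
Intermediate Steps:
p(Z) = 4*Z² (p(Z) = (2*Z)*(2*Z) = 4*Z²)
-15214 + p(12²) = -15214 + 4*(12²)² = -15214 + 4*144² = -15214 + 4*20736 = -15214 + 82944 = 67730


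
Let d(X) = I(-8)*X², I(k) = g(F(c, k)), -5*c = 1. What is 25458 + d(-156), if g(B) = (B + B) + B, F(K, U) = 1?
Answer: 98466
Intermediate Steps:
c = -⅕ (c = -⅕*1 = -⅕ ≈ -0.20000)
g(B) = 3*B (g(B) = 2*B + B = 3*B)
I(k) = 3 (I(k) = 3*1 = 3)
d(X) = 3*X²
25458 + d(-156) = 25458 + 3*(-156)² = 25458 + 3*24336 = 25458 + 73008 = 98466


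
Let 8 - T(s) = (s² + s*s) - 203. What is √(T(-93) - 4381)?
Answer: 2*I*√5367 ≈ 146.52*I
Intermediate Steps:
T(s) = 211 - 2*s² (T(s) = 8 - ((s² + s*s) - 203) = 8 - ((s² + s²) - 203) = 8 - (2*s² - 203) = 8 - (-203 + 2*s²) = 8 + (203 - 2*s²) = 211 - 2*s²)
√(T(-93) - 4381) = √((211 - 2*(-93)²) - 4381) = √((211 - 2*8649) - 4381) = √((211 - 17298) - 4381) = √(-17087 - 4381) = √(-21468) = 2*I*√5367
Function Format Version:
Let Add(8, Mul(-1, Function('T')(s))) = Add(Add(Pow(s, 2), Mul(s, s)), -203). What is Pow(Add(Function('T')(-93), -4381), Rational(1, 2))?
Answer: Mul(2, I, Pow(5367, Rational(1, 2))) ≈ Mul(146.52, I)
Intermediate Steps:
Function('T')(s) = Add(211, Mul(-2, Pow(s, 2))) (Function('T')(s) = Add(8, Mul(-1, Add(Add(Pow(s, 2), Mul(s, s)), -203))) = Add(8, Mul(-1, Add(Add(Pow(s, 2), Pow(s, 2)), -203))) = Add(8, Mul(-1, Add(Mul(2, Pow(s, 2)), -203))) = Add(8, Mul(-1, Add(-203, Mul(2, Pow(s, 2))))) = Add(8, Add(203, Mul(-2, Pow(s, 2)))) = Add(211, Mul(-2, Pow(s, 2))))
Pow(Add(Function('T')(-93), -4381), Rational(1, 2)) = Pow(Add(Add(211, Mul(-2, Pow(-93, 2))), -4381), Rational(1, 2)) = Pow(Add(Add(211, Mul(-2, 8649)), -4381), Rational(1, 2)) = Pow(Add(Add(211, -17298), -4381), Rational(1, 2)) = Pow(Add(-17087, -4381), Rational(1, 2)) = Pow(-21468, Rational(1, 2)) = Mul(2, I, Pow(5367, Rational(1, 2)))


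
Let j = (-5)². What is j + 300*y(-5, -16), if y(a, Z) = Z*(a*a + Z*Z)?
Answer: -1348775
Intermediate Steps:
j = 25
y(a, Z) = Z*(Z² + a²) (y(a, Z) = Z*(a² + Z²) = Z*(Z² + a²))
j + 300*y(-5, -16) = 25 + 300*(-16*((-16)² + (-5)²)) = 25 + 300*(-16*(256 + 25)) = 25 + 300*(-16*281) = 25 + 300*(-4496) = 25 - 1348800 = -1348775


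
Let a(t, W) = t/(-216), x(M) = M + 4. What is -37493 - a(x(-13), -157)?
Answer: -899833/24 ≈ -37493.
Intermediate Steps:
x(M) = 4 + M
a(t, W) = -t/216 (a(t, W) = t*(-1/216) = -t/216)
-37493 - a(x(-13), -157) = -37493 - (-1)*(4 - 13)/216 = -37493 - (-1)*(-9)/216 = -37493 - 1*1/24 = -37493 - 1/24 = -899833/24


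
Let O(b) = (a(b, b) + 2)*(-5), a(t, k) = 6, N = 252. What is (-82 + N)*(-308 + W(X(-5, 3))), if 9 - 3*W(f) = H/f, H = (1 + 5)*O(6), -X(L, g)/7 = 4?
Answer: -366350/7 ≈ -52336.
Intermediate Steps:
X(L, g) = -28 (X(L, g) = -7*4 = -28)
O(b) = -40 (O(b) = (6 + 2)*(-5) = 8*(-5) = -40)
H = -240 (H = (1 + 5)*(-40) = 6*(-40) = -240)
W(f) = 3 + 80/f (W(f) = 3 - (-80)/f = 3 + 80/f)
(-82 + N)*(-308 + W(X(-5, 3))) = (-82 + 252)*(-308 + (3 + 80/(-28))) = 170*(-308 + (3 + 80*(-1/28))) = 170*(-308 + (3 - 20/7)) = 170*(-308 + ⅐) = 170*(-2155/7) = -366350/7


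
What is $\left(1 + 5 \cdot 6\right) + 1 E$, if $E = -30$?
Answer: $1$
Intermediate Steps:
$\left(1 + 5 \cdot 6\right) + 1 E = \left(1 + 5 \cdot 6\right) + 1 \left(-30\right) = \left(1 + 30\right) - 30 = 31 - 30 = 1$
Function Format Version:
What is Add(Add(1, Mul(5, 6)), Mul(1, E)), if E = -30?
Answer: 1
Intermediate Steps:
Add(Add(1, Mul(5, 6)), Mul(1, E)) = Add(Add(1, Mul(5, 6)), Mul(1, -30)) = Add(Add(1, 30), -30) = Add(31, -30) = 1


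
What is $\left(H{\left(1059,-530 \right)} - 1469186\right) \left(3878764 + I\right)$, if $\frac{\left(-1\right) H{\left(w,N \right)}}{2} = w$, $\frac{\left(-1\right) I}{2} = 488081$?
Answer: $-4270609933008$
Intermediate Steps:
$I = -976162$ ($I = \left(-2\right) 488081 = -976162$)
$H{\left(w,N \right)} = - 2 w$
$\left(H{\left(1059,-530 \right)} - 1469186\right) \left(3878764 + I\right) = \left(\left(-2\right) 1059 - 1469186\right) \left(3878764 - 976162\right) = \left(-2118 - 1469186\right) 2902602 = \left(-1471304\right) 2902602 = -4270609933008$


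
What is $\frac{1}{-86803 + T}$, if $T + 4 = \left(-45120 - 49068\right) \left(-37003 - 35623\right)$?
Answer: $\frac{1}{6840410881} \approx 1.4619 \cdot 10^{-10}$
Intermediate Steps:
$T = 6840497684$ ($T = -4 + \left(-45120 - 49068\right) \left(-37003 - 35623\right) = -4 - -6840497688 = -4 + 6840497688 = 6840497684$)
$\frac{1}{-86803 + T} = \frac{1}{-86803 + 6840497684} = \frac{1}{6840410881}$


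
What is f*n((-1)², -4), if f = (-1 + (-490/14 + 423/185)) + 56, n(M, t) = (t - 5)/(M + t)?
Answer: 12369/185 ≈ 66.859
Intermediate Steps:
n(M, t) = (-5 + t)/(M + t)
f = 4123/185 (f = (-1 + (-490*1/14 + 423*(1/185))) + 56 = (-1 + (-35 + 423/185)) + 56 = (-1 - 6052/185) + 56 = -6237/185 + 56 = 4123/185 ≈ 22.286)
f*n((-1)², -4) = 4123*((-5 - 4)/((-1)² - 4))/185 = 4123*(-9/(1 - 4))/185 = 4123*(-9/(-3))/185 = 4123*(-⅓*(-9))/185 = (4123/185)*3 = 12369/185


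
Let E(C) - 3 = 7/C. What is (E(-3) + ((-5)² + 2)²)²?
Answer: 4791721/9 ≈ 5.3241e+5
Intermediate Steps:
E(C) = 3 + 7/C
(E(-3) + ((-5)² + 2)²)² = ((3 + 7/(-3)) + ((-5)² + 2)²)² = ((3 + 7*(-⅓)) + (25 + 2)²)² = ((3 - 7/3) + 27²)² = (⅔ + 729)² = (2189/3)² = 4791721/9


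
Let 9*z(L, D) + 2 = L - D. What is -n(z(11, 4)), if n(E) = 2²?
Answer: -4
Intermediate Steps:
z(L, D) = -2/9 - D/9 + L/9 (z(L, D) = -2/9 + (L - D)/9 = -2/9 + (-D/9 + L/9) = -2/9 - D/9 + L/9)
n(E) = 4
-n(z(11, 4)) = -1*4 = -4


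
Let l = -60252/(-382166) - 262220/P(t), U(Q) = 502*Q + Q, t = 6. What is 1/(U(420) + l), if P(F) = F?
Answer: 573249/96051781988 ≈ 5.9681e-6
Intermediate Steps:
U(Q) = 503*Q
l = -25052801752/573249 (l = -60252/(-382166) - 262220/6 = -60252*(-1/382166) - 262220*1/6 = 30126/191083 - 131110/3 = -25052801752/573249 ≈ -43703.)
1/(U(420) + l) = 1/(503*420 - 25052801752/573249) = 1/(211260 - 25052801752/573249) = 1/(96051781988/573249) = 573249/96051781988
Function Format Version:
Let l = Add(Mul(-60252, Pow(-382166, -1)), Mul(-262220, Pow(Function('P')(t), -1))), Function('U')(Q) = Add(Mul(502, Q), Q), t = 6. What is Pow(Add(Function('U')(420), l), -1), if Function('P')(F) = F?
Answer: Rational(573249, 96051781988) ≈ 5.9681e-6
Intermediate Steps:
Function('U')(Q) = Mul(503, Q)
l = Rational(-25052801752, 573249) (l = Add(Mul(-60252, Pow(-382166, -1)), Mul(-262220, Pow(6, -1))) = Add(Mul(-60252, Rational(-1, 382166)), Mul(-262220, Rational(1, 6))) = Add(Rational(30126, 191083), Rational(-131110, 3)) = Rational(-25052801752, 573249) ≈ -43703.)
Pow(Add(Function('U')(420), l), -1) = Pow(Add(Mul(503, 420), Rational(-25052801752, 573249)), -1) = Pow(Add(211260, Rational(-25052801752, 573249)), -1) = Pow(Rational(96051781988, 573249), -1) = Rational(573249, 96051781988)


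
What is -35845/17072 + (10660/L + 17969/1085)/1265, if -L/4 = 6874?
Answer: -2182654491817/1045907970800 ≈ -2.0869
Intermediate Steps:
L = -27496 (L = -4*6874 = -27496)
-35845/17072 + (10660/L + 17969/1085)/1265 = -35845/17072 + (10660/(-27496) + 17969/1085)/1265 = -35845*1/17072 + (10660*(-1/27496) + 17969*(1/1085))*(1/1265) = -35845/17072 + (-2665/6874 + 2567/155)*(1/1265) = -35845/17072 + (17232483/1065470)*(1/1265) = -35845/17072 + 17232483/1347819550 = -2182654491817/1045907970800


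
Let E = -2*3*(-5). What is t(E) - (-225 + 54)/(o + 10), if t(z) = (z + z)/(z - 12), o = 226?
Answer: 2873/708 ≈ 4.0579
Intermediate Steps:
E = 30 (E = -6*(-5) = 30)
t(z) = 2*z/(-12 + z) (t(z) = (2*z)/(-12 + z) = 2*z/(-12 + z))
t(E) - (-225 + 54)/(o + 10) = 2*30/(-12 + 30) - (-225 + 54)/(226 + 10) = 2*30/18 - (-171)/236 = 2*30*(1/18) - (-171)/236 = 10/3 - 1*(-171/236) = 10/3 + 171/236 = 2873/708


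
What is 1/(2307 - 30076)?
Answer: -1/27769 ≈ -3.6011e-5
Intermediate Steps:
1/(2307 - 30076) = 1/(-27769) = -1/27769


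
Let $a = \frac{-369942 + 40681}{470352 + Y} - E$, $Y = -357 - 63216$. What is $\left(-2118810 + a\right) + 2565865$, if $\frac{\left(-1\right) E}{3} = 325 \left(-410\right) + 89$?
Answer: $\frac{19350961327}{406779} \approx 47571.0$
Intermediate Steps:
$E = 399483$ ($E = - 3 \left(325 \left(-410\right) + 89\right) = - 3 \left(-133250 + 89\right) = \left(-3\right) \left(-133161\right) = 399483$)
$Y = -63573$ ($Y = -357 - 63216 = -63573$)
$a = - \frac{162501624518}{406779}$ ($a = \frac{-369942 + 40681}{470352 - 63573} - 399483 = - \frac{329261}{406779} - 399483 = - \frac{162501624518}{406779} \approx -3.9948 \cdot 10^{5}$)
$\left(-2118810 + a\right) + 2565865 = \left(-2118810 - \frac{162501624518}{406779}\right) + 2565865 = - \frac{1024389037508}{406779} + 2565865 = \frac{19350961327}{406779}$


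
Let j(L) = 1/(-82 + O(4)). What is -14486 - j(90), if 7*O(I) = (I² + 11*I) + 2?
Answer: -7416825/512 ≈ -14486.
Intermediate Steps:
O(I) = 2/7 + I²/7 + 11*I/7 (O(I) = ((I² + 11*I) + 2)/7 = (2 + I² + 11*I)/7 = 2/7 + I²/7 + 11*I/7)
j(L) = -7/512 (j(L) = 1/(-82 + (2/7 + (⅐)*4² + (11/7)*4)) = 1/(-82 + (2/7 + (⅐)*16 + 44/7)) = 1/(-82 + (2/7 + 16/7 + 44/7)) = 1/(-82 + 62/7) = 1/(-512/7) = -7/512)
-14486 - j(90) = -14486 - 1*(-7/512) = -14486 + 7/512 = -7416825/512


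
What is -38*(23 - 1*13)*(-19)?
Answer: 7220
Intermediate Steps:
-38*(23 - 1*13)*(-19) = -38*(23 - 13)*(-19) = -38*10*(-19) = -380*(-19) = 7220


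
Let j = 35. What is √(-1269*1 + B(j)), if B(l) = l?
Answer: I*√1234 ≈ 35.128*I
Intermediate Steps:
√(-1269*1 + B(j)) = √(-1269*1 + 35) = √(-1269 + 35) = √(-1234) = I*√1234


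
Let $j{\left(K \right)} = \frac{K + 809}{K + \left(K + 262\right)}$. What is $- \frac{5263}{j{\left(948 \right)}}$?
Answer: $- \frac{11357554}{1757} \approx -6464.2$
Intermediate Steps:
$j{\left(K \right)} = \frac{809 + K}{262 + 2 K}$ ($j{\left(K \right)} = \frac{809 + K}{K + \left(262 + K\right)} = \frac{809 + K}{262 + 2 K}$)
$- \frac{5263}{j{\left(948 \right)}} = - \frac{5263}{\frac{1}{2} \frac{1}{131 + 948} \left(809 + 948\right)} = - \frac{5263}{\frac{1}{2} \cdot \frac{1}{1079} \cdot 1757} = - \frac{5263}{\frac{1757}{2158}} = \left(-5263\right) \frac{2158}{1757} = - \frac{11357554}{1757}$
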